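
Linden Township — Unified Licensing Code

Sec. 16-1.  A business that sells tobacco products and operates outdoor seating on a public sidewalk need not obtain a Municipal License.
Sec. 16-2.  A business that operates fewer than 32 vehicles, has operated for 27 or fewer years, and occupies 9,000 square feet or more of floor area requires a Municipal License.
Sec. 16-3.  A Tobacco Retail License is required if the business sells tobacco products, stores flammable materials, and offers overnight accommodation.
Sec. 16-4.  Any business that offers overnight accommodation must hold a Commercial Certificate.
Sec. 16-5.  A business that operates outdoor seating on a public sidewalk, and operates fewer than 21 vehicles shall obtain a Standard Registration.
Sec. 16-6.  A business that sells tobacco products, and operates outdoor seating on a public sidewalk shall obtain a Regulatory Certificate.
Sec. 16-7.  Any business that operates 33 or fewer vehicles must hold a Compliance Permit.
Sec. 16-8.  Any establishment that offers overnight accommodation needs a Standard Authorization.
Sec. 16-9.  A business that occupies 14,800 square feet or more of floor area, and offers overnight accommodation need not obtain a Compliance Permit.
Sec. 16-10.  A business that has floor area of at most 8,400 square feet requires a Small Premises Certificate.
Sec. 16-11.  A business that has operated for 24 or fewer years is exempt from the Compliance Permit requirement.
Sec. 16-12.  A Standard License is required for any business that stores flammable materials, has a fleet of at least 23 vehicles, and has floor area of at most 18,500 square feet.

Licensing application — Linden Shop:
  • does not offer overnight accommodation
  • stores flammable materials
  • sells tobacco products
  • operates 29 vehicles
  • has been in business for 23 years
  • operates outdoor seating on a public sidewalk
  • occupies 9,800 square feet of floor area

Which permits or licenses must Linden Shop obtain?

Sec. 16-1. sells tobacco products; operates outdoor seating on a public sidewalk → exempt from Municipal License.
Sec. 16-2. vehicles 29 < 32; years in business 23 ≤ 27; floor area 9,800 square feet ≥ 9,000 square feet → Municipal License required.
Sec. 16-3. sells tobacco products; stores flammable materials; does not offer overnight accommodation → Tobacco Retail License not required.
Sec. 16-4. does not offer overnight accommodation → Commercial Certificate not required.
Sec. 16-5. operates outdoor seating on a public sidewalk; vehicles 29 ≥ 21 → Standard Registration not required.
Sec. 16-6. sells tobacco products; operates outdoor seating on a public sidewalk → Regulatory Certificate required.
Sec. 16-7. vehicles 29 ≤ 33 → Compliance Permit required.
Sec. 16-8. does not offer overnight accommodation → Standard Authorization not required.
Sec. 16-9. floor area 9,800 square feet < 14,800 square feet; does not offer overnight accommodation → Compliance Permit exemption does not apply.
Sec. 16-10. floor area 9,800 square feet > 8,400 square feet → Small Premises Certificate not required.
Sec. 16-11. years in business 23 ≤ 24 → exempt from Compliance Permit.
Sec. 16-12. stores flammable materials; vehicles 29 ≥ 23; floor area 9,800 square feet ≤ 18,500 square feet → Standard License required.

Regulatory Certificate, Standard License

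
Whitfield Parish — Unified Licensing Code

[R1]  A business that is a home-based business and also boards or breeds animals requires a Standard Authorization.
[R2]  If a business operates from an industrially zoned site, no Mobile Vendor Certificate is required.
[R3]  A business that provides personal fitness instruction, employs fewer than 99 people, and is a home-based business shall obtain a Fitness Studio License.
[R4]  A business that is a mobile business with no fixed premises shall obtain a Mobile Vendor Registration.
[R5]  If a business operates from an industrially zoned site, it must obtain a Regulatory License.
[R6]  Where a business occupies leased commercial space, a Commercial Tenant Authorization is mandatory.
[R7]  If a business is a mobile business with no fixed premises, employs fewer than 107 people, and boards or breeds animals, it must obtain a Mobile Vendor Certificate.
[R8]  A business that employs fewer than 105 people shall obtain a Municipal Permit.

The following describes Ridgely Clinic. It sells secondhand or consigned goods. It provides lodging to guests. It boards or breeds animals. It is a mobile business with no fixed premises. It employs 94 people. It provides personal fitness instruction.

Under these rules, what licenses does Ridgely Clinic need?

Mobile Vendor Certificate, Mobile Vendor Registration, Municipal Permit

[R1] is a mobile business with no fixed premises (not: is a home-based business); boards or breeds animals → Standard Authorization not required.
[R2] is a mobile business with no fixed premises (not: operates from an industrially zoned site) → Mobile Vendor Certificate exemption does not apply.
[R3] provides personal fitness instruction; employees 94 < 99; is a mobile business with no fixed premises (not: is a home-based business) → Fitness Studio License not required.
[R4] is a mobile business with no fixed premises → Mobile Vendor Registration required.
[R5] is a mobile business with no fixed premises (not: operates from an industrially zoned site) → Regulatory License not required.
[R6] is a mobile business with no fixed premises (not: occupies leased commercial space) → Commercial Tenant Authorization not required.
[R7] is a mobile business with no fixed premises; employees 94 < 107; boards or breeds animals → Mobile Vendor Certificate required.
[R8] employees 94 < 105 → Municipal Permit required.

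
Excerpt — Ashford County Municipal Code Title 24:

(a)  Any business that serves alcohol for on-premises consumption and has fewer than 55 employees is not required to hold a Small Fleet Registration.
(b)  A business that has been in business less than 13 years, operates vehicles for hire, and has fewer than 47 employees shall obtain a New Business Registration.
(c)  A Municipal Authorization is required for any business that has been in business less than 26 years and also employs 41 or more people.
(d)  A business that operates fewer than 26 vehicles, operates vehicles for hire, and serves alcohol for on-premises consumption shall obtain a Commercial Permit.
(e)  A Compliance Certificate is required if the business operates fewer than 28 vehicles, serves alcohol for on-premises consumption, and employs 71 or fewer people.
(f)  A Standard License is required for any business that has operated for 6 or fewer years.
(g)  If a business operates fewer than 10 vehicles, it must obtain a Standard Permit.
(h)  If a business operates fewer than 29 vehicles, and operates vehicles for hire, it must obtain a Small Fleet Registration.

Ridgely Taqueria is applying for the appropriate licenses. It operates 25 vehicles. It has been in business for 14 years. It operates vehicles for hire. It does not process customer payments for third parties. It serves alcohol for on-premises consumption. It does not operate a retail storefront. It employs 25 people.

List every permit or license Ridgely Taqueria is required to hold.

Commercial Permit, Compliance Certificate

(a) serves alcohol for on-premises consumption; employees 25 < 55 → exempt from Small Fleet Registration.
(b) years in business 14 ≥ 13; operates vehicles for hire; employees 25 < 47 → New Business Registration not required.
(c) years in business 14 < 26; employees 25 < 41 → Municipal Authorization not required.
(d) vehicles 25 < 26; operates vehicles for hire; serves alcohol for on-premises consumption → Commercial Permit required.
(e) vehicles 25 < 28; serves alcohol for on-premises consumption; employees 25 ≤ 71 → Compliance Certificate required.
(f) years in business 14 > 6 → Standard License not required.
(g) vehicles 25 ≥ 10 → Standard Permit not required.
(h) vehicles 25 < 29; operates vehicles for hire → Small Fleet Registration required.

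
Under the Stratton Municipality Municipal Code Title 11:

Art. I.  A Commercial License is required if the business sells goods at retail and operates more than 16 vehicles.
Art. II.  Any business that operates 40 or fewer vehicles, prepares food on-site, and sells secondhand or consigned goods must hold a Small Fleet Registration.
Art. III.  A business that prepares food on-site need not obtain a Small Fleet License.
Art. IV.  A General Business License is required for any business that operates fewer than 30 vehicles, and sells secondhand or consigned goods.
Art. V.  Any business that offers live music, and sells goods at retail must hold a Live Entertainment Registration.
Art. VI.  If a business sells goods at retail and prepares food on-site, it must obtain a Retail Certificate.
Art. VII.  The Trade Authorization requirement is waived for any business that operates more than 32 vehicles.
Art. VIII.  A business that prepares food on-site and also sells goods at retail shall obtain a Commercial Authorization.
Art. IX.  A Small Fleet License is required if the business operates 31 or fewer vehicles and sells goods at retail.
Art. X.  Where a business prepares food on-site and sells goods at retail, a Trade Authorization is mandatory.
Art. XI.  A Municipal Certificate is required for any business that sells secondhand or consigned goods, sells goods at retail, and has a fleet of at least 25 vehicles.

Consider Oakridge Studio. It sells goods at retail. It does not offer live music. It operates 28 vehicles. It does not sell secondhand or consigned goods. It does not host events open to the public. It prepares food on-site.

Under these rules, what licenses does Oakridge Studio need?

Commercial Authorization, Commercial License, Retail Certificate, Trade Authorization

Art. I. sells goods at retail; vehicles 28 > 16 → Commercial License required.
Art. II. vehicles 28 ≤ 40; prepares food on-site; does not sell secondhand or consigned goods → Small Fleet Registration not required.
Art. III. prepares food on-site → exempt from Small Fleet License.
Art. IV. vehicles 28 < 30; does not sell secondhand or consigned goods → General Business License not required.
Art. V. does not offer live music; sells goods at retail → Live Entertainment Registration not required.
Art. VI. sells goods at retail; prepares food on-site → Retail Certificate required.
Art. VII. vehicles 28 ≤ 32 → Trade Authorization exemption does not apply.
Art. VIII. prepares food on-site; sells goods at retail → Commercial Authorization required.
Art. IX. vehicles 28 ≤ 31; sells goods at retail → Small Fleet License required.
Art. X. prepares food on-site; sells goods at retail → Trade Authorization required.
Art. XI. does not sell secondhand or consigned goods; sells goods at retail; vehicles 28 ≥ 25 → Municipal Certificate not required.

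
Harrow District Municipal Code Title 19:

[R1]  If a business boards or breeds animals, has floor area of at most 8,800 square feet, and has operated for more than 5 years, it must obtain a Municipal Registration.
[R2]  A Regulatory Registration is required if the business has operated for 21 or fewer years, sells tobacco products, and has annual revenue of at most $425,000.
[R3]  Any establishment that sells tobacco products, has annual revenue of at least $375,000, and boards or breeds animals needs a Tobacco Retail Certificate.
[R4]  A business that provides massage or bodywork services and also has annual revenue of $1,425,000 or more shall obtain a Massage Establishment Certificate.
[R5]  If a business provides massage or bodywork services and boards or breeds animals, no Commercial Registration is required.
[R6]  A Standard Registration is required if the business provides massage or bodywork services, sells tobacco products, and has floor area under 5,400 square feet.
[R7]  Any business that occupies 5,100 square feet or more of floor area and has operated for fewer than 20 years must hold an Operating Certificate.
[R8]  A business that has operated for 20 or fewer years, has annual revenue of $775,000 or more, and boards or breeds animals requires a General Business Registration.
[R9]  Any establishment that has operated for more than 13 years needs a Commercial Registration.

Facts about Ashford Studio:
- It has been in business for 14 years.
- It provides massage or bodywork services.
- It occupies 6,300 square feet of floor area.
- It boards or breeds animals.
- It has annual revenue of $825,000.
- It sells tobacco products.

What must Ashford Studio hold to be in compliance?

General Business Registration, Municipal Registration, Operating Certificate, Tobacco Retail Certificate

[R1] boards or breeds animals; floor area 6,300 square feet ≤ 8,800 square feet; years in business 14 > 5 → Municipal Registration required.
[R2] years in business 14 ≤ 21; sells tobacco products; revenue $825,000 > $425,000 → Regulatory Registration not required.
[R3] sells tobacco products; revenue $825,000 ≥ $375,000; boards or breeds animals → Tobacco Retail Certificate required.
[R4] provides massage or bodywork services; revenue $825,000 < $1,425,000 → Massage Establishment Certificate not required.
[R5] provides massage or bodywork services; boards or breeds animals → exempt from Commercial Registration.
[R6] provides massage or bodywork services; sells tobacco products; floor area 6,300 square feet ≥ 5,400 square feet → Standard Registration not required.
[R7] floor area 6,300 square feet ≥ 5,100 square feet; years in business 14 < 20 → Operating Certificate required.
[R8] years in business 14 ≤ 20; revenue $825,000 ≥ $775,000; boards or breeds animals → General Business Registration required.
[R9] years in business 14 > 13 → Commercial Registration required.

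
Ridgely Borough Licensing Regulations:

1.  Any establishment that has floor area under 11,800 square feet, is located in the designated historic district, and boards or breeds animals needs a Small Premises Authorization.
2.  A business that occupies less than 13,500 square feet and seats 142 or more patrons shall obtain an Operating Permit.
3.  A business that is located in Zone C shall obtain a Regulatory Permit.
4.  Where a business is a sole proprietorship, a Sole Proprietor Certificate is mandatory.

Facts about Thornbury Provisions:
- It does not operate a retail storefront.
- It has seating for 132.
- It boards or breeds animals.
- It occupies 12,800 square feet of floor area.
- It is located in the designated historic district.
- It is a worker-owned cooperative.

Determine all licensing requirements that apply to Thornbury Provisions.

None

1. floor area 12,800 square feet ≥ 11,800 square feet; is located in the designated historic district; boards or breeds animals → Small Premises Authorization not required.
2. floor area 12,800 square feet < 13,500 square feet; seating 132 < 142 → Operating Permit not required.
3. is located in the designated historic district (not: is located in Zone C) → Regulatory Permit not required.
4. is a worker-owned cooperative (not: is a sole proprietorship) → Sole Proprietor Certificate not required.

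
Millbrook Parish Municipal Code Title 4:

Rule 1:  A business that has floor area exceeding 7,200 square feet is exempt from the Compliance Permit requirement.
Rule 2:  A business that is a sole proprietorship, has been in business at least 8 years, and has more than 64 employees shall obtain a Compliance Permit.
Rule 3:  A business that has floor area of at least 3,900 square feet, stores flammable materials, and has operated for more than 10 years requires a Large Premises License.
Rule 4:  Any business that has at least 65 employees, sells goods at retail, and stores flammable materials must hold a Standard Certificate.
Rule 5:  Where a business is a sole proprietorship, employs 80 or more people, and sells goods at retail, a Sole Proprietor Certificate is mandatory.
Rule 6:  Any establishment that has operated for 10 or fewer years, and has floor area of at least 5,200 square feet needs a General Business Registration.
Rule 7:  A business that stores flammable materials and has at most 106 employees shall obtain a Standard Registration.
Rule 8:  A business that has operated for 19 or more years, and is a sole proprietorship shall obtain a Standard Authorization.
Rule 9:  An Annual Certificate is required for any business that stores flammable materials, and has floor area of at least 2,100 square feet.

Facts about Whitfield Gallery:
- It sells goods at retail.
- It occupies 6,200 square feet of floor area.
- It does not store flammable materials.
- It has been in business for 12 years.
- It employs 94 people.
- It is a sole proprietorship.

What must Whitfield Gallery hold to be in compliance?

Rule 1: floor area 6,200 square feet ≤ 7,200 square feet → Compliance Permit exemption does not apply.
Rule 2: is a sole proprietorship; years in business 12 ≥ 8; employees 94 > 64 → Compliance Permit required.
Rule 3: floor area 6,200 square feet ≥ 3,900 square feet; does not store flammable materials; years in business 12 > 10 → Large Premises License not required.
Rule 4: employees 94 ≥ 65; sells goods at retail; does not store flammable materials → Standard Certificate not required.
Rule 5: is a sole proprietorship; employees 94 ≥ 80; sells goods at retail → Sole Proprietor Certificate required.
Rule 6: years in business 12 > 10; floor area 6,200 square feet ≥ 5,200 square feet → General Business Registration not required.
Rule 7: does not store flammable materials; employees 94 ≤ 106 → Standard Registration not required.
Rule 8: years in business 12 < 19; is a sole proprietorship → Standard Authorization not required.
Rule 9: does not store flammable materials; floor area 6,200 square feet ≥ 2,100 square feet → Annual Certificate not required.

Compliance Permit, Sole Proprietor Certificate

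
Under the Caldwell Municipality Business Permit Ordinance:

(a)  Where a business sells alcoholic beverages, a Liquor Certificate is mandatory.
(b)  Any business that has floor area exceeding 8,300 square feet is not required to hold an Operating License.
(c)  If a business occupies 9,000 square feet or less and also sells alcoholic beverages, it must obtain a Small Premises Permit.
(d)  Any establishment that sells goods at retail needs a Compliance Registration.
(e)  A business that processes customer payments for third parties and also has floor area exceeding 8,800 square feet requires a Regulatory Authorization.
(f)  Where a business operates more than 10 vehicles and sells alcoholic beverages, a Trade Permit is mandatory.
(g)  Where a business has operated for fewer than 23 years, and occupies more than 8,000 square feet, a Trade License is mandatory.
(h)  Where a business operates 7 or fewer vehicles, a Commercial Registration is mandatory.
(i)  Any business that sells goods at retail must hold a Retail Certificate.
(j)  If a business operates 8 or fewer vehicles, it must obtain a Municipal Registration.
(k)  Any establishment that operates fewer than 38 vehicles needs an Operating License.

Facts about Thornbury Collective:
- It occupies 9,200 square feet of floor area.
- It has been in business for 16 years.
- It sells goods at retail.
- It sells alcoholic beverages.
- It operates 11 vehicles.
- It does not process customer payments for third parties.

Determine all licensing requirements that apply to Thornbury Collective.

Compliance Registration, Liquor Certificate, Retail Certificate, Trade License, Trade Permit

(a) sells alcoholic beverages → Liquor Certificate required.
(b) floor area 9,200 square feet > 8,300 square feet → exempt from Operating License.
(c) floor area 9,200 square feet > 9,000 square feet; sells alcoholic beverages → Small Premises Permit not required.
(d) sells goods at retail → Compliance Registration required.
(e) does not process customer payments for third parties; floor area 9,200 square feet > 8,800 square feet → Regulatory Authorization not required.
(f) vehicles 11 > 10; sells alcoholic beverages → Trade Permit required.
(g) years in business 16 < 23; floor area 9,200 square feet > 8,000 square feet → Trade License required.
(h) vehicles 11 > 7 → Commercial Registration not required.
(i) sells goods at retail → Retail Certificate required.
(j) vehicles 11 > 8 → Municipal Registration not required.
(k) vehicles 11 < 38 → Operating License required.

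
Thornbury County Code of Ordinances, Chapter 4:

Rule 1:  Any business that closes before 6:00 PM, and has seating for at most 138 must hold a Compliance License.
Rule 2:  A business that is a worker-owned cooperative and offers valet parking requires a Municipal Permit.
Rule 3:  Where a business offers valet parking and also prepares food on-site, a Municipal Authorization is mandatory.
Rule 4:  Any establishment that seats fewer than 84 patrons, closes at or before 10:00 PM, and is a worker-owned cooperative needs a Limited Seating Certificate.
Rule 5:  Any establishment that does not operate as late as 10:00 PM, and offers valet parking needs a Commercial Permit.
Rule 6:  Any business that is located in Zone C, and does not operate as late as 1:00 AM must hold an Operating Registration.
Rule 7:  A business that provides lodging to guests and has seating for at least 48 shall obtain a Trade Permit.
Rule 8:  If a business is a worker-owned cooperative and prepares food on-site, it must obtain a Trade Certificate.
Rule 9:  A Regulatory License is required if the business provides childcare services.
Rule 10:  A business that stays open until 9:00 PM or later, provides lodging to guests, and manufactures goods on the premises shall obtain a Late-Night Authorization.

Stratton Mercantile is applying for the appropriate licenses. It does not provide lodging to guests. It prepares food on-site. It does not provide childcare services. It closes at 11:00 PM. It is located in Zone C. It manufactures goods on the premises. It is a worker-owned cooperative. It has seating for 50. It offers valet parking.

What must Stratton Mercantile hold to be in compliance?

Rule 1: closes 11:00 PM, after 6:00 PM; seating 50 ≤ 138 → Compliance License not required.
Rule 2: is a worker-owned cooperative; offers valet parking → Municipal Permit required.
Rule 3: offers valet parking; prepares food on-site → Municipal Authorization required.
Rule 4: seating 50 < 84; closes 11:00 PM, after 10:00 PM; is a worker-owned cooperative → Limited Seating Certificate not required.
Rule 5: closes 11:00 PM, after 10:00 PM; offers valet parking → Commercial Permit not required.
Rule 6: is located in Zone C; closes 11:00 PM, at/before 1:00 AM → Operating Registration required.
Rule 7: does not provide lodging to guests; seating 50 ≥ 48 → Trade Permit not required.
Rule 8: is a worker-owned cooperative; prepares food on-site → Trade Certificate required.
Rule 9: does not provide childcare services → Regulatory License not required.
Rule 10: closes 11:00 PM, after 9:00 PM; does not provide lodging to guests; manufactures goods on the premises → Late-Night Authorization not required.

Municipal Authorization, Municipal Permit, Operating Registration, Trade Certificate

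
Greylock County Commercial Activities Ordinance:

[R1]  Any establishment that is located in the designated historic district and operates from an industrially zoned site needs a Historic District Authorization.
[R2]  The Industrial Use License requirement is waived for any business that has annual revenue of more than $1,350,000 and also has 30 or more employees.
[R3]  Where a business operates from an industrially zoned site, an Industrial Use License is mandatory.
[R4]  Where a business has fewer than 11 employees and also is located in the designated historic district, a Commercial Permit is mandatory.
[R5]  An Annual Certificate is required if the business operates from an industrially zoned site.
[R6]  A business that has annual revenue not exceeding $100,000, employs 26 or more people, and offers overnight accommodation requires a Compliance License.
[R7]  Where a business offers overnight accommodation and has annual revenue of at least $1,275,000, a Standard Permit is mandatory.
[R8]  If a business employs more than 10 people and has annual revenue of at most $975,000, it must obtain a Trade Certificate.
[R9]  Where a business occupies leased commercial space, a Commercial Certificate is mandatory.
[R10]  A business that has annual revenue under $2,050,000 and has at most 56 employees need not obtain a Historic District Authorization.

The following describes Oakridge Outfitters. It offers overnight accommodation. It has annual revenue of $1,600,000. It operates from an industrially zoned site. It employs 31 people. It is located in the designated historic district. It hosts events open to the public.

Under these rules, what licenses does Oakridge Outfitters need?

[R1] is located in the designated historic district; operates from an industrially zoned site → Historic District Authorization required.
[R2] revenue $1,600,000 > $1,350,000; employees 31 ≥ 30 → exempt from Industrial Use License.
[R3] operates from an industrially zoned site → Industrial Use License required.
[R4] employees 31 ≥ 11; is located in the designated historic district → Commercial Permit not required.
[R5] operates from an industrially zoned site → Annual Certificate required.
[R6] revenue $1,600,000 > $100,000; employees 31 ≥ 26; offers overnight accommodation → Compliance License not required.
[R7] offers overnight accommodation; revenue $1,600,000 ≥ $1,275,000 → Standard Permit required.
[R8] employees 31 > 10; revenue $1,600,000 > $975,000 → Trade Certificate not required.
[R9] operates from an industrially zoned site (not: occupies leased commercial space) → Commercial Certificate not required.
[R10] revenue $1,600,000 < $2,050,000; employees 31 ≤ 56 → exempt from Historic District Authorization.

Annual Certificate, Standard Permit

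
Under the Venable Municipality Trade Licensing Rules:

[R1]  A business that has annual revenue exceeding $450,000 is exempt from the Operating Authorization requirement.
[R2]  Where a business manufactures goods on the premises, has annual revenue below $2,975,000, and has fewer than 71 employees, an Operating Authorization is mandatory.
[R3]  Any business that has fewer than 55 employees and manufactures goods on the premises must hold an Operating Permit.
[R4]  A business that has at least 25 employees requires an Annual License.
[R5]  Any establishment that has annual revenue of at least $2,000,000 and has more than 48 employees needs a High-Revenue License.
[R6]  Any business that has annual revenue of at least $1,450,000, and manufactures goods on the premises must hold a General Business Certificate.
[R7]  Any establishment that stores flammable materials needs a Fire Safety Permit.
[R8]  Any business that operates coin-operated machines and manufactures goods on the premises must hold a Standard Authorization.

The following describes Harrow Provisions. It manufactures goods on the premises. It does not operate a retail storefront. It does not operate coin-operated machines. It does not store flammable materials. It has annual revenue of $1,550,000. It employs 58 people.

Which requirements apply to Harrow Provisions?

Annual License, General Business Certificate

[R1] revenue $1,550,000 > $450,000 → exempt from Operating Authorization.
[R2] manufactures goods on the premises; revenue $1,550,000 < $2,975,000; employees 58 < 71 → Operating Authorization required.
[R3] employees 58 ≥ 55; manufactures goods on the premises → Operating Permit not required.
[R4] employees 58 ≥ 25 → Annual License required.
[R5] revenue $1,550,000 < $2,000,000; employees 58 > 48 → High-Revenue License not required.
[R6] revenue $1,550,000 ≥ $1,450,000; manufactures goods on the premises → General Business Certificate required.
[R7] does not store flammable materials → Fire Safety Permit not required.
[R8] does not operate coin-operated machines; manufactures goods on the premises → Standard Authorization not required.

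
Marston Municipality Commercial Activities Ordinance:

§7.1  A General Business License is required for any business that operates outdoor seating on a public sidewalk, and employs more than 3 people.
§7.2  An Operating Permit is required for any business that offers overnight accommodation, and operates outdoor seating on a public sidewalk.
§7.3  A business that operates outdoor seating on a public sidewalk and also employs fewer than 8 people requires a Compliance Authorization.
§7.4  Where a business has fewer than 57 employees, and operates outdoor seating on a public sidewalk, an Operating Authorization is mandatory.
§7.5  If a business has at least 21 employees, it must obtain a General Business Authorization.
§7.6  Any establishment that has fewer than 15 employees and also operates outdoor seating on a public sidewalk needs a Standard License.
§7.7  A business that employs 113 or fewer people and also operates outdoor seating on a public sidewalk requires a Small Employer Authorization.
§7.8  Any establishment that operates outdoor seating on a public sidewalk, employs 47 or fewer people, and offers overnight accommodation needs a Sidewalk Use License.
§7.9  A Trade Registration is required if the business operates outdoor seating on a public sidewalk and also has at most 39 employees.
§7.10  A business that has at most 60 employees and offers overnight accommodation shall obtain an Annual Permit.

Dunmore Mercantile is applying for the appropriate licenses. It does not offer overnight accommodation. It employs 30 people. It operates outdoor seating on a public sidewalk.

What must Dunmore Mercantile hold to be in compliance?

General Business Authorization, General Business License, Operating Authorization, Small Employer Authorization, Trade Registration

§7.1 operates outdoor seating on a public sidewalk; employees 30 > 3 → General Business License required.
§7.2 does not offer overnight accommodation; operates outdoor seating on a public sidewalk → Operating Permit not required.
§7.3 operates outdoor seating on a public sidewalk; employees 30 ≥ 8 → Compliance Authorization not required.
§7.4 employees 30 < 57; operates outdoor seating on a public sidewalk → Operating Authorization required.
§7.5 employees 30 ≥ 21 → General Business Authorization required.
§7.6 employees 30 ≥ 15; operates outdoor seating on a public sidewalk → Standard License not required.
§7.7 employees 30 ≤ 113; operates outdoor seating on a public sidewalk → Small Employer Authorization required.
§7.8 operates outdoor seating on a public sidewalk; employees 30 ≤ 47; does not offer overnight accommodation → Sidewalk Use License not required.
§7.9 operates outdoor seating on a public sidewalk; employees 30 ≤ 39 → Trade Registration required.
§7.10 employees 30 ≤ 60; does not offer overnight accommodation → Annual Permit not required.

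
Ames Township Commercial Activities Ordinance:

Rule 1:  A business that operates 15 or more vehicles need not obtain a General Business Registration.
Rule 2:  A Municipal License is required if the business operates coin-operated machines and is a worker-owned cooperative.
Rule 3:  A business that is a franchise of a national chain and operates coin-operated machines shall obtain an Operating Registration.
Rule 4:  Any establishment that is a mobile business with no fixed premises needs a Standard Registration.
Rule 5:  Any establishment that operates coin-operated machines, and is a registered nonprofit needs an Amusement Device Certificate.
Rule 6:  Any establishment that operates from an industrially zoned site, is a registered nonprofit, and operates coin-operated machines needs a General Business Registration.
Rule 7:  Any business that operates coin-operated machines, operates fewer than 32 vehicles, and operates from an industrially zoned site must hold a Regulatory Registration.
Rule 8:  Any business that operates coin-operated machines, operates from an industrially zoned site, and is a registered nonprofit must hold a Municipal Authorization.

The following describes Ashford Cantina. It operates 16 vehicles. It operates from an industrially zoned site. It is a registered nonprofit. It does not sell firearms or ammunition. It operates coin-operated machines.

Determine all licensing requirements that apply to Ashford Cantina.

Rule 1: vehicles 16 ≥ 15 → exempt from General Business Registration.
Rule 2: operates coin-operated machines; is a registered nonprofit (not: is a worker-owned cooperative) → Municipal License not required.
Rule 3: is a registered nonprofit (not: is a franchise of a national chain); operates coin-operated machines → Operating Registration not required.
Rule 4: operates from an industrially zoned site (not: is a mobile business with no fixed premises) → Standard Registration not required.
Rule 5: operates coin-operated machines; is a registered nonprofit → Amusement Device Certificate required.
Rule 6: operates from an industrially zoned site; is a registered nonprofit; operates coin-operated machines → General Business Registration required.
Rule 7: operates coin-operated machines; vehicles 16 < 32; operates from an industrially zoned site → Regulatory Registration required.
Rule 8: operates coin-operated machines; operates from an industrially zoned site; is a registered nonprofit → Municipal Authorization required.

Amusement Device Certificate, Municipal Authorization, Regulatory Registration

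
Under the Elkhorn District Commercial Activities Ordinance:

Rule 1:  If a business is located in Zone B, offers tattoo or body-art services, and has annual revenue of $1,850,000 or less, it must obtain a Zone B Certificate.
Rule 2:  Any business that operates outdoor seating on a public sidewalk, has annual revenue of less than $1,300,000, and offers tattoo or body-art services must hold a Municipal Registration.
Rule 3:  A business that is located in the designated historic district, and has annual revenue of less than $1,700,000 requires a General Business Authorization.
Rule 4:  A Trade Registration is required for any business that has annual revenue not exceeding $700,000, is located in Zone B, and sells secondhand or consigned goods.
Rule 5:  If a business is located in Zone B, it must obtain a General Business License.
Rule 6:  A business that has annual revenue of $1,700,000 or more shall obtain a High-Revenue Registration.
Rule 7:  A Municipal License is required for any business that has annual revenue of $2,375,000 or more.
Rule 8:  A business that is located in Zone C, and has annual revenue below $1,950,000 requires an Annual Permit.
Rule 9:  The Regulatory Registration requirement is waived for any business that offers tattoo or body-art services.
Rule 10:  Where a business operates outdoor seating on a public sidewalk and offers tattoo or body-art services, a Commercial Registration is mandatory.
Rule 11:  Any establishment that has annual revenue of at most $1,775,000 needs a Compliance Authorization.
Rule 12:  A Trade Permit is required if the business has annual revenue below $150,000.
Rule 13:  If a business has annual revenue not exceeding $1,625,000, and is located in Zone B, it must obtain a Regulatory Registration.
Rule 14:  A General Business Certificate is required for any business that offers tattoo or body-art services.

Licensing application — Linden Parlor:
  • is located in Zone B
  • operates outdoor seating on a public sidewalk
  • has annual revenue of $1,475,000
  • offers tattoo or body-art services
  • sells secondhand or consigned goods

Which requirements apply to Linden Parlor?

Commercial Registration, Compliance Authorization, General Business Certificate, General Business License, Zone B Certificate

Rule 1: is located in Zone B; offers tattoo or body-art services; revenue $1,475,000 ≤ $1,850,000 → Zone B Certificate required.
Rule 2: operates outdoor seating on a public sidewalk; revenue $1,475,000 ≥ $1,300,000; offers tattoo or body-art services → Municipal Registration not required.
Rule 3: is located in Zone B (not: is located in the designated historic district); revenue $1,475,000 < $1,700,000 → General Business Authorization not required.
Rule 4: revenue $1,475,000 > $700,000; is located in Zone B; sells secondhand or consigned goods → Trade Registration not required.
Rule 5: is located in Zone B → General Business License required.
Rule 6: revenue $1,475,000 < $1,700,000 → High-Revenue Registration not required.
Rule 7: revenue $1,475,000 < $2,375,000 → Municipal License not required.
Rule 8: is located in Zone B (not: is located in Zone C); revenue $1,475,000 < $1,950,000 → Annual Permit not required.
Rule 9: offers tattoo or body-art services → exempt from Regulatory Registration.
Rule 10: operates outdoor seating on a public sidewalk; offers tattoo or body-art services → Commercial Registration required.
Rule 11: revenue $1,475,000 ≤ $1,775,000 → Compliance Authorization required.
Rule 12: revenue $1,475,000 ≥ $150,000 → Trade Permit not required.
Rule 13: revenue $1,475,000 ≤ $1,625,000; is located in Zone B → Regulatory Registration required.
Rule 14: offers tattoo or body-art services → General Business Certificate required.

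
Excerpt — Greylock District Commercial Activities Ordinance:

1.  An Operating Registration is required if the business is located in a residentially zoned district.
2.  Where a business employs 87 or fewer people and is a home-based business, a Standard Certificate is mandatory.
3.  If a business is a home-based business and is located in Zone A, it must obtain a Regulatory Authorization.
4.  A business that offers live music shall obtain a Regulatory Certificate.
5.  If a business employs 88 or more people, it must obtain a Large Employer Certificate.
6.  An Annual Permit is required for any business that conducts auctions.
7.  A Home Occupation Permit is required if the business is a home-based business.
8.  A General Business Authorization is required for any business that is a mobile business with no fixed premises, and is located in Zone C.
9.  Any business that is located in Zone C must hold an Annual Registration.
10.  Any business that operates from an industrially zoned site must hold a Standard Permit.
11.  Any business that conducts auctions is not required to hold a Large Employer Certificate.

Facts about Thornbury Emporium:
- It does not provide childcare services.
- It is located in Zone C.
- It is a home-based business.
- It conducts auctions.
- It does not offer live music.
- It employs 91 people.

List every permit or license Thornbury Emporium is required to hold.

1. is located in Zone C (not: is located in a residentially zoned district) → Operating Registration not required.
2. employees 91 > 87; is a home-based business → Standard Certificate not required.
3. is a home-based business; is located in Zone C (not: is located in Zone A) → Regulatory Authorization not required.
4. does not offer live music → Regulatory Certificate not required.
5. employees 91 ≥ 88 → Large Employer Certificate required.
6. conducts auctions → Annual Permit required.
7. is a home-based business → Home Occupation Permit required.
8. is a home-based business (not: is a mobile business with no fixed premises); is located in Zone C → General Business Authorization not required.
9. is located in Zone C → Annual Registration required.
10. is a home-based business (not: operates from an industrially zoned site) → Standard Permit not required.
11. conducts auctions → exempt from Large Employer Certificate.

Annual Permit, Annual Registration, Home Occupation Permit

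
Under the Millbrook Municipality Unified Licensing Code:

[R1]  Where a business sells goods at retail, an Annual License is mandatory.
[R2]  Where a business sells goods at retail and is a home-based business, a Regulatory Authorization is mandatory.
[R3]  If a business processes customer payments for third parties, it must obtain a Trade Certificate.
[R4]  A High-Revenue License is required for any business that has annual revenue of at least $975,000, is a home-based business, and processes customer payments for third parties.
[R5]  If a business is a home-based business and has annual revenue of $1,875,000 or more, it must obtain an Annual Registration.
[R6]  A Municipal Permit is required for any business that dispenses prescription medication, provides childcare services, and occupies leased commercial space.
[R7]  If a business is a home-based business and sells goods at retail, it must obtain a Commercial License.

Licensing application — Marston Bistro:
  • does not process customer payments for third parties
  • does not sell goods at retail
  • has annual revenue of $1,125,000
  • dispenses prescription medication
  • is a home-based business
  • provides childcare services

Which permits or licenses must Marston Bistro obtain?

None

[R1] does not sell goods at retail → Annual License not required.
[R2] does not sell goods at retail; is a home-based business → Regulatory Authorization not required.
[R3] does not process customer payments for third parties → Trade Certificate not required.
[R4] revenue $1,125,000 ≥ $975,000; is a home-based business; does not process customer payments for third parties → High-Revenue License not required.
[R5] is a home-based business; revenue $1,125,000 < $1,875,000 → Annual Registration not required.
[R6] dispenses prescription medication; provides childcare services; is a home-based business (not: occupies leased commercial space) → Municipal Permit not required.
[R7] is a home-based business; does not sell goods at retail → Commercial License not required.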